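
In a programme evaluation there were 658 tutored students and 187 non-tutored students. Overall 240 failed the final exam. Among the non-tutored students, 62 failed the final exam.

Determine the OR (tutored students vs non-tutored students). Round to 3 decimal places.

tutored students with the outcome: 240 − 62 = 178
tutored students without the outcome: 658 − 178 = 480
non-tutored students without the outcome: 187 − 62 = 125
odds, tutored students = 178/480 = 0.3708
odds, non-tutored students = 62/125 = 0.4960
OR = 0.3708 / 0.4960 = 0.748

0.748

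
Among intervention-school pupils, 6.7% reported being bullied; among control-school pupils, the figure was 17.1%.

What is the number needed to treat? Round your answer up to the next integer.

absolute risk difference = 0.104000
1 / 0.104000 = 9.615 → round up → 10

NNT ≈ 10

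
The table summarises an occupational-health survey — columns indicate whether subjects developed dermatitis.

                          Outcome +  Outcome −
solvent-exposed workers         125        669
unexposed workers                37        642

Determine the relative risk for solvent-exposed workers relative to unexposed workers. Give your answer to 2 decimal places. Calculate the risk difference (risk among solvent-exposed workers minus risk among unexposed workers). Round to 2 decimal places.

RR = 2.89; RD = 0.10

risk, solvent-exposed workers = 125/794 = 0.1574
risk, unexposed workers = 37/679 = 0.0545
RR = 0.1574 / 0.0545 = 2.89
risk difference = 0.1574 − 0.0545 = 0.10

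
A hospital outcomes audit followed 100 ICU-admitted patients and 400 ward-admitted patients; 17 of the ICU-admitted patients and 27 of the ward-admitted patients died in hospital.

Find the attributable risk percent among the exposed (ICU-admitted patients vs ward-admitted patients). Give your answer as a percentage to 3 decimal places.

risk, ICU-admitted patients = 17/100 = 0.1700
risk, ward-admitted patients = 27/400 = 0.0675
AR% = (0.1700 − 0.0675) / 0.1700 = 0.6029 → 60.294%

60.294%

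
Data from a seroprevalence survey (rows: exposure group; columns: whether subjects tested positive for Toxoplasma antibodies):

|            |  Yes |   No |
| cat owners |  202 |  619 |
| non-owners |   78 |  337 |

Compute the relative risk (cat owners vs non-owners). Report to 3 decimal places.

1.309

risk, cat owners = 202/821 = 0.2460
risk, non-owners = 78/415 = 0.1880
RR = 0.2460 / 0.1880 = 1.309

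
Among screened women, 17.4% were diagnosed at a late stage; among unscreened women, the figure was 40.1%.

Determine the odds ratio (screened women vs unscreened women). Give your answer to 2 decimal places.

OR: 0.31

odds, screened women = 0.1740/0.8260 = 0.2107
odds, unscreened women = 0.4010/0.5990 = 0.6694
OR = 0.2107 / 0.6694 = 0.31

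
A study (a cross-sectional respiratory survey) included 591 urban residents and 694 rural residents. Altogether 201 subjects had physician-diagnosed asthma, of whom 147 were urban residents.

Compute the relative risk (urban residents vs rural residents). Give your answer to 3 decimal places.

urban residents without the outcome: 591 − 147 = 444
rural residents with the outcome: 201 − 147 = 54
rural residents without the outcome: 694 − 54 = 640
risk, urban residents = 147/591 = 0.2487
risk, rural residents = 54/694 = 0.0778
RR = 0.2487 / 0.0778 = 3.197

3.197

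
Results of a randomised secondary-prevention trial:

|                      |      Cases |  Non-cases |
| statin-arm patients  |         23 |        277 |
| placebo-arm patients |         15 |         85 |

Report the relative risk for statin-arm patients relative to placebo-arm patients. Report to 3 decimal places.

risk, statin-arm patients = 23/300 = 0.0767
risk, placebo-arm patients = 15/100 = 0.1500
RR = 0.0767 / 0.1500 = 0.511

RR = 0.511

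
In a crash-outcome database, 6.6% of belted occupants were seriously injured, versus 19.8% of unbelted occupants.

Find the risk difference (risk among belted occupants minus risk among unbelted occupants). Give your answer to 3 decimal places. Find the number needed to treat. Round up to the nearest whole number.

RD = -0.132; NNT = 8

risk difference = 0.0660 − 0.1980 = -0.132
absolute risk difference = 0.132000
1 / 0.132000 = 7.576 → round up → 8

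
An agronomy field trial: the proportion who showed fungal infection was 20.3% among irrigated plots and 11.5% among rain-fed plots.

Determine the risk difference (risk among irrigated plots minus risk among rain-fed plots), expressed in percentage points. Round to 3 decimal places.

8.800

risk difference = 0.2030 − 0.1150 = 0.0880 → 8.800 percentage points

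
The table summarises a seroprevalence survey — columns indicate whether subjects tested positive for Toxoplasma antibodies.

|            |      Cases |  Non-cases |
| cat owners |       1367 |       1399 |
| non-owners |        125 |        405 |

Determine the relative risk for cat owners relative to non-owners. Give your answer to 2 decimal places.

2.10

risk, cat owners = 1367/2766 = 0.4942
risk, non-owners = 125/530 = 0.2358
RR = 0.4942 / 0.2358 = 2.10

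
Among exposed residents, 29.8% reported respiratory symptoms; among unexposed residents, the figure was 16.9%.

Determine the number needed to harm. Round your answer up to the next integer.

absolute risk difference = 0.129000
1 / 0.129000 = 7.752 → round up → 8

8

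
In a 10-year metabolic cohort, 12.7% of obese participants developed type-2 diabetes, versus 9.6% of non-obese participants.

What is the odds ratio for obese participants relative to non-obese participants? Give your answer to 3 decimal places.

odds, obese participants = 0.1270/0.8730 = 0.1455
odds, non-obese participants = 0.0960/0.9040 = 0.1062
OR = 0.1455 / 0.1062 = 1.370

OR = 1.370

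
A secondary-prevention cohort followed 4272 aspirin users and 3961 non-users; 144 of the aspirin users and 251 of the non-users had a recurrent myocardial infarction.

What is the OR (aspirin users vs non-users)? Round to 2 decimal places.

OR = (144 × 3710) / (4128 × 251) = 534240/1036128 ≈ 0.52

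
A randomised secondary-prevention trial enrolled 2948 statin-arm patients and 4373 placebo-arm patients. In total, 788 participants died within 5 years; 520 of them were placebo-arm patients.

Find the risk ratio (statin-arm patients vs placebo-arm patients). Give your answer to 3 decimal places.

statin-arm patients with the outcome: 788 − 520 = 268
statin-arm patients without the outcome: 2948 − 268 = 2680
placebo-arm patients without the outcome: 4373 − 520 = 3853
risk, statin-arm patients = 268/2948 = 0.0909
risk, placebo-arm patients = 520/4373 = 0.1189
RR = 0.0909 / 0.1189 = 0.765

RR = 0.765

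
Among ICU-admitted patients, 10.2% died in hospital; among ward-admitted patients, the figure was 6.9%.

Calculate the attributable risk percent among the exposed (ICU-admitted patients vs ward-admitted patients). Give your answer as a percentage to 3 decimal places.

AR% = (0.1020 − 0.0690) / 0.1020 = 0.3235 → 32.353%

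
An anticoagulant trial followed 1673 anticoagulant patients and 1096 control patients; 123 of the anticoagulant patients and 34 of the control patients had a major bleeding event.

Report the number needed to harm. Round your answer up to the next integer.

risk, anticoagulant patients = 123/1673 = 0.073521
risk, control patients = 34/1096 = 0.031022
absolute risk difference = 0.042499
1 / 0.042499 = 23.530 → round up → 24

24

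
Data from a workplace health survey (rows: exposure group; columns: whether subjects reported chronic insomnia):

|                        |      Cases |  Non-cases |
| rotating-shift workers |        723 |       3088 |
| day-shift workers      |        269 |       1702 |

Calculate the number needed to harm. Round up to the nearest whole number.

NNH = 19

risk, rotating-shift workers = 723/3811 = 0.189714
risk, day-shift workers = 269/1971 = 0.136479
absolute risk difference = 0.053235
1 / 0.053235 = 18.785 → round up → 19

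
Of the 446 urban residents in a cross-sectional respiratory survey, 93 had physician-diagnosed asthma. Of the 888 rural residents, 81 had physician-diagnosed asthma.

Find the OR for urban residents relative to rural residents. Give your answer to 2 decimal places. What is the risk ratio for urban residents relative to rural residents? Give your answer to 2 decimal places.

OR = 2.62; RR = 2.29

odds, urban residents = 93/353 = 0.2635
odds, rural residents = 81/807 = 0.1004
OR = 0.2635 / 0.1004 = 2.62
risk, urban residents = 93/446 = 0.2085
risk, rural residents = 81/888 = 0.0912
RR = 0.2085 / 0.0912 = 2.29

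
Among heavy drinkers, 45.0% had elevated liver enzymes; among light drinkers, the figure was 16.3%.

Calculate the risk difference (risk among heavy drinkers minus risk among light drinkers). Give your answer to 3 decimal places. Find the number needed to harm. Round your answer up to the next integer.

risk difference = 0.4500 − 0.1630 = 0.287
absolute risk difference = 0.287000
1 / 0.287000 = 3.484 → round up → 4

RD = 0.287; NNH = 4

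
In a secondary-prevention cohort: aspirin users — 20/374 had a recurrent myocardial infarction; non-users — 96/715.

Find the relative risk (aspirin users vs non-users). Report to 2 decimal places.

0.40

risk, aspirin users = 20/374 = 0.0535
risk, non-users = 96/715 = 0.1343
RR = 0.0535 / 0.1343 = 0.40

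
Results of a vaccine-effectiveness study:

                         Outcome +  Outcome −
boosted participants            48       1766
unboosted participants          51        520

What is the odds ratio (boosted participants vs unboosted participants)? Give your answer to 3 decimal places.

OR = (48 × 520) / (1766 × 51) = 24960/90066 ≈ 0.277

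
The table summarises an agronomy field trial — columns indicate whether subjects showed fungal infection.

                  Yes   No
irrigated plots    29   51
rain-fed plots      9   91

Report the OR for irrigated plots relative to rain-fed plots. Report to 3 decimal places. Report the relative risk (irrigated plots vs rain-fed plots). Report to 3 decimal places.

OR = (29 × 91) / (51 × 9) = 2639/459 ≈ 5.749
risk, irrigated plots = 29/80 = 0.3625
risk, rain-fed plots = 9/100 = 0.0900
RR = 0.3625 / 0.0900 = 4.028

OR = 5.749; RR = 4.028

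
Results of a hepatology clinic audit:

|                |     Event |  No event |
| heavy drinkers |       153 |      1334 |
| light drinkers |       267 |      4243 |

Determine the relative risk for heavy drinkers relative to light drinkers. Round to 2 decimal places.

risk, heavy drinkers = 153/1487 = 0.1029
risk, light drinkers = 267/4510 = 0.0592
RR = 0.1029 / 0.0592 = 1.74

1.74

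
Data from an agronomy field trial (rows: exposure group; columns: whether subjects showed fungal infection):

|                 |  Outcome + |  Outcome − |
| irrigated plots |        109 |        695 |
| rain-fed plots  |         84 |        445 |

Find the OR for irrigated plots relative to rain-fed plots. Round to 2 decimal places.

OR = (109 × 445) / (695 × 84) = 48505/58380 ≈ 0.83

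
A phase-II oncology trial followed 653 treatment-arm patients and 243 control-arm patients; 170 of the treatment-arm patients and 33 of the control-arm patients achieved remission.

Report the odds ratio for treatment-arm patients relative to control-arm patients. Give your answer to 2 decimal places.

OR = (170 × 210) / (483 × 33) = 35700/15939 ≈ 2.24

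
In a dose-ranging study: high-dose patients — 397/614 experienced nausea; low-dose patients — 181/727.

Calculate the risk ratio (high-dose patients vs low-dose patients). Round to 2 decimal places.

RR ≈ 2.60

risk, high-dose patients = 397/614 = 0.6466
risk, low-dose patients = 181/727 = 0.2490
RR = 0.6466 / 0.2490 = 2.60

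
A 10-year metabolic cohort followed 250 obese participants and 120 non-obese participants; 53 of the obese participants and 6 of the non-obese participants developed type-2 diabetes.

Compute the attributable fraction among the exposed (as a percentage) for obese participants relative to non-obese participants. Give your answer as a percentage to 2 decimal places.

76.42%

risk, obese participants = 53/250 = 0.2120
risk, non-obese participants = 6/120 = 0.0500
AR% = (0.2120 − 0.0500) / 0.2120 = 0.7642 → 76.42%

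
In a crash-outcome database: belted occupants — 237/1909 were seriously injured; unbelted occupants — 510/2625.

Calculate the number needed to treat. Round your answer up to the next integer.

NNT = 15

risk, belted occupants = 237/1909 = 0.124149
risk, unbelted occupants = 510/2625 = 0.194286
absolute risk difference = 0.070137
1 / 0.070137 = 14.258 → round up → 15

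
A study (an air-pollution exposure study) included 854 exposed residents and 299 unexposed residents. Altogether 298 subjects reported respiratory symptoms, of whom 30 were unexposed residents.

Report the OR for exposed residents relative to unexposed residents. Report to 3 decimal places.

exposed residents with the outcome: 298 − 30 = 268
exposed residents without the outcome: 854 − 268 = 586
unexposed residents without the outcome: 299 − 30 = 269
odds, exposed residents = 268/586 = 0.4573
odds, unexposed residents = 30/269 = 0.1115
OR = 0.4573 / 0.1115 = 4.101

4.101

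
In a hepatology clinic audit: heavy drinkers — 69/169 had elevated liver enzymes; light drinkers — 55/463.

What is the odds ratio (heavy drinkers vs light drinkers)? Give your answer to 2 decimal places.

OR = 5.12

odds, heavy drinkers = 69/100 = 0.6900
odds, light drinkers = 55/408 = 0.1348
OR = 0.6900 / 0.1348 = 5.12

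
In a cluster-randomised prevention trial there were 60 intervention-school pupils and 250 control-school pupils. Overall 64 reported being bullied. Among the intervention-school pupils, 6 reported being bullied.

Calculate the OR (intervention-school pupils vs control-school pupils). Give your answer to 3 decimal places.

OR: 0.368

intervention-school pupils without the outcome: 60 − 6 = 54
control-school pupils with the outcome: 64 − 6 = 58
control-school pupils without the outcome: 250 − 58 = 192
OR = (6 × 192) / (54 × 58) = 1152/3132 ≈ 0.368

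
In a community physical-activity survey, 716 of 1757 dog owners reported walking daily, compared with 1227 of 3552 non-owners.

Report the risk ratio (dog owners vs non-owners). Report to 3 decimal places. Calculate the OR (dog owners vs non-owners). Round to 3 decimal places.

RR = 1.180; OR = 1.303

risk, dog owners = 716/1757 = 0.4075
risk, non-owners = 1227/3552 = 0.3454
RR = 0.4075 / 0.3454 = 1.180
OR = (716 × 2325) / (1041 × 1227) = 1664700/1277307 ≈ 1.303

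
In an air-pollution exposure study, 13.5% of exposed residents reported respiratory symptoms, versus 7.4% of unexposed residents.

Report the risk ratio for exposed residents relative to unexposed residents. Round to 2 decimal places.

RR = 0.1350 / 0.0740 = 1.82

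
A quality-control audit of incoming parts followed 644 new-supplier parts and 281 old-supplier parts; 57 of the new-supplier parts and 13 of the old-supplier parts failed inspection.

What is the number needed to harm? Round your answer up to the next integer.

risk, new-supplier parts = 57/644 = 0.088509
risk, old-supplier parts = 13/281 = 0.046263
absolute risk difference = 0.042246
1 / 0.042246 = 23.671 → round up → 24

24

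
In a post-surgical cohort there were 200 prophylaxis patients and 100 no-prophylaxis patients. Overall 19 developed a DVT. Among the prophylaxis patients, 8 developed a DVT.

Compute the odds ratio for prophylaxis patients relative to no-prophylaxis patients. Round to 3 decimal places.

prophylaxis patients without the outcome: 200 − 8 = 192
no-prophylaxis patients with the outcome: 19 − 8 = 11
no-prophylaxis patients without the outcome: 100 − 11 = 89
odds, prophylaxis patients = 8/192 = 0.04167
odds, no-prophylaxis patients = 11/89 = 0.12360
OR = 0.04167 / 0.12360 = 0.337

0.337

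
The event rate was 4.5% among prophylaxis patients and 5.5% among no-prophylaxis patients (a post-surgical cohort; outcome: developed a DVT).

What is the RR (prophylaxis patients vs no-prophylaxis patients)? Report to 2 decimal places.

RR = 0.04500 / 0.05500 = 0.82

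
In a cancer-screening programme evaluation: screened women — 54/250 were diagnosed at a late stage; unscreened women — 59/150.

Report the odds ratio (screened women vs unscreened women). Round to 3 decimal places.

odds, screened women = 54/196 = 0.2755
odds, unscreened women = 59/91 = 0.6484
OR = 0.2755 / 0.6484 = 0.425

OR: 0.425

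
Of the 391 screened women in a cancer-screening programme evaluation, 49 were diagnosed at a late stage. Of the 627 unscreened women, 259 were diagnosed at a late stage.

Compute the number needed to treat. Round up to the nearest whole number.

risk, screened women = 49/391 = 0.125320
risk, unscreened women = 259/627 = 0.413078
absolute risk difference = 0.287758
1 / 0.287758 = 3.475 → round up → 4

4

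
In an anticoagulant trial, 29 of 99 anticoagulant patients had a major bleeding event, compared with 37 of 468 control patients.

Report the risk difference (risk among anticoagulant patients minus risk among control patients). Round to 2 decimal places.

risk, anticoagulant patients = 29/99 = 0.2929
risk, control patients = 37/468 = 0.0791
risk difference = 0.2929 − 0.0791 = 0.21

RD ≈ 0.21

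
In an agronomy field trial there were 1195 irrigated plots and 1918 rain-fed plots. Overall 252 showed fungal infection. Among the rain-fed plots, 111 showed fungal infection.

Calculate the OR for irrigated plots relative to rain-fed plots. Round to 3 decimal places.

2.178

irrigated plots with the outcome: 252 − 111 = 141
irrigated plots without the outcome: 1195 − 141 = 1054
rain-fed plots without the outcome: 1918 − 111 = 1807
OR = (141 × 1807) / (1054 × 111) = 254787/116994 ≈ 2.178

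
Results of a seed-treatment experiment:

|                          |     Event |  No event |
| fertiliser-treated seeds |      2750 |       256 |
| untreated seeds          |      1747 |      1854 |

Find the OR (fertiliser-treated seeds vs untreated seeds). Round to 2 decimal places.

OR ≈ 11.40

odds, fertiliser-treated seeds = 2750/256 = 10.7422
odds, untreated seeds = 1747/1854 = 0.9423
OR = 10.7422 / 0.9423 = 11.40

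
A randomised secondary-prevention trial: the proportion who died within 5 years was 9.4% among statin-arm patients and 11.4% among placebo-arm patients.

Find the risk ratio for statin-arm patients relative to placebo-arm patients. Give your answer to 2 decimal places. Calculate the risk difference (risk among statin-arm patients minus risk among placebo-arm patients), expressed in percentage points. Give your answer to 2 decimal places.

RR = 0.0940 / 0.1140 = 0.82
risk difference = 0.0940 − 0.1140 = -0.0200 → -2.00 percentage points

RR = 0.82; RD = -2.00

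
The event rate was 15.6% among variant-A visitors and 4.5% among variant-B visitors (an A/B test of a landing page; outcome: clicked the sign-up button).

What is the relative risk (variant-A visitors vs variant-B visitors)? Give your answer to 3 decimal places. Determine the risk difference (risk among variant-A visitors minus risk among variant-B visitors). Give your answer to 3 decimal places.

RR = 0.15600 / 0.04500 = 3.467
risk difference = 0.15600 − 0.04500 = 0.111

RR = 3.467; RD = 0.111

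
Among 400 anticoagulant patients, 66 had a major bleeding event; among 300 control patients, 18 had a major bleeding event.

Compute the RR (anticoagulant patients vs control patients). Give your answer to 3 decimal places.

RR: 2.750

risk, anticoagulant patients = 66/400 = 0.1650
risk, control patients = 18/300 = 0.0600
RR = 0.1650 / 0.0600 = 2.750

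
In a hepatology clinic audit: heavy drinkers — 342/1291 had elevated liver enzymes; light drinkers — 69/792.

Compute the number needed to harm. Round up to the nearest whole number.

risk, heavy drinkers = 342/1291 = 0.264911
risk, light drinkers = 69/792 = 0.087121
absolute risk difference = 0.177790
1 / 0.177790 = 5.625 → round up → 6

6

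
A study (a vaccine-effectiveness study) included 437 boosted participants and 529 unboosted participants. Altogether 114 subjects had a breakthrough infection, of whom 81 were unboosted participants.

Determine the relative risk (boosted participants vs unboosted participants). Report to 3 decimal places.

boosted participants with the outcome: 114 − 81 = 33
boosted participants without the outcome: 437 − 33 = 404
unboosted participants without the outcome: 529 − 81 = 448
risk, boosted participants = 33/437 = 0.0755
risk, unboosted participants = 81/529 = 0.1531
RR = 0.0755 / 0.1531 = 0.493

0.493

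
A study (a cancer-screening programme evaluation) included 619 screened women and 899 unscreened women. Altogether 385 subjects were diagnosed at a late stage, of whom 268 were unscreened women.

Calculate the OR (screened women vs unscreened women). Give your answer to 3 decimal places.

OR: 0.549

screened women with the outcome: 385 − 268 = 117
screened women without the outcome: 619 − 117 = 502
unscreened women without the outcome: 899 − 268 = 631
OR = (117 × 631) / (502 × 268) = 73827/134536 ≈ 0.549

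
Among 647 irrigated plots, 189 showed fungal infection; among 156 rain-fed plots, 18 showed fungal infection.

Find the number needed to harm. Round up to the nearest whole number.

NNH: 6

risk, irrigated plots = 189/647 = 0.292117
risk, rain-fed plots = 18/156 = 0.115385
absolute risk difference = 0.176733
1 / 0.176733 = 5.658 → round up → 6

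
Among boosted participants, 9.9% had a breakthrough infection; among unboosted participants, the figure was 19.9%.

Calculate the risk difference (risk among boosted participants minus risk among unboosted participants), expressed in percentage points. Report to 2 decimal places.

-10.00

risk difference = 0.0990 − 0.1990 = -0.1000 → -10.00 percentage points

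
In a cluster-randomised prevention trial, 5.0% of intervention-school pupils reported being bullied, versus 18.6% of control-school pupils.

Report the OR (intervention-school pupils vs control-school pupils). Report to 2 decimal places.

odds, intervention-school pupils = 0.0500/0.9500 = 0.0526
odds, control-school pupils = 0.1860/0.8140 = 0.2285
OR = 0.0526 / 0.2285 = 0.23

OR = 0.23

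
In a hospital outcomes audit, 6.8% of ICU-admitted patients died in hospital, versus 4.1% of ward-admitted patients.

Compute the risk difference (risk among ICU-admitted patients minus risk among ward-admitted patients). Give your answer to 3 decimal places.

risk difference = 0.06800 − 0.04100 = 0.027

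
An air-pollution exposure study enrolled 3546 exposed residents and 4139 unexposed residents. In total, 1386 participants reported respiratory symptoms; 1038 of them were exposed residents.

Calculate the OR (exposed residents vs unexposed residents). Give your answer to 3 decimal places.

4.509

exposed residents without the outcome: 3546 − 1038 = 2508
unexposed residents with the outcome: 1386 − 1038 = 348
unexposed residents without the outcome: 4139 − 348 = 3791
OR = (1038 × 3791) / (2508 × 348) = 3935058/872784 ≈ 4.509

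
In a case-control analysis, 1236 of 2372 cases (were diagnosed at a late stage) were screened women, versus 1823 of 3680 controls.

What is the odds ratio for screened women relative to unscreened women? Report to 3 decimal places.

OR = (1236 × 1857) / (1823 × 1136) = 2295252/2070928 ≈ 1.108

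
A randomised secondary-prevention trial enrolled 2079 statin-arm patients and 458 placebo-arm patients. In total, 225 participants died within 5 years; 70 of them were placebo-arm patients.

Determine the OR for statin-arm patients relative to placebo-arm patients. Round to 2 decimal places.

statin-arm patients with the outcome: 225 − 70 = 155
statin-arm patients without the outcome: 2079 − 155 = 1924
placebo-arm patients without the outcome: 458 − 70 = 388
OR = (155 × 388) / (1924 × 70) = 60140/134680 ≈ 0.45

OR = 0.45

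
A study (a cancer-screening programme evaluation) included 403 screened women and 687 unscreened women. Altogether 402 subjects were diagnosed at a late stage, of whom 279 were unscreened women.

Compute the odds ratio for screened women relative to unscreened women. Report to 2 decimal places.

0.64

screened women with the outcome: 402 − 279 = 123
screened women without the outcome: 403 − 123 = 280
unscreened women without the outcome: 687 − 279 = 408
OR = (123 × 408) / (280 × 279) = 50184/78120 ≈ 0.64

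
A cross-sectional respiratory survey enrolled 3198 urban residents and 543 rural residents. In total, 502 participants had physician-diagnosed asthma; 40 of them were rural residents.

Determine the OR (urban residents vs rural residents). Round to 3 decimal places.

OR: 2.123

urban residents with the outcome: 502 − 40 = 462
urban residents without the outcome: 3198 − 462 = 2736
rural residents without the outcome: 543 − 40 = 503
OR = (462 × 503) / (2736 × 40) = 232386/109440 ≈ 2.123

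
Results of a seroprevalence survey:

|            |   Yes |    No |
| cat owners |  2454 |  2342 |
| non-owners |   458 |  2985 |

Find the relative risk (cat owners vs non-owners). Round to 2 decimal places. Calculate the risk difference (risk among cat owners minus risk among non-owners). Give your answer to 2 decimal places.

risk, cat owners = 2454/4796 = 0.5117
risk, non-owners = 458/3443 = 0.1330
RR = 0.5117 / 0.1330 = 3.85
risk difference = 0.5117 − 0.1330 = 0.38

RR = 3.85; RD = 0.38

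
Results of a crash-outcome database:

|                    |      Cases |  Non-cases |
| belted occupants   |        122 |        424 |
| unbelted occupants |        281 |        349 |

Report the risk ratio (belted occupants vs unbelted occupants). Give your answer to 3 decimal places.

RR ≈ 0.501

risk, belted occupants = 122/546 = 0.2234
risk, unbelted occupants = 281/630 = 0.4460
RR = 0.2234 / 0.4460 = 0.501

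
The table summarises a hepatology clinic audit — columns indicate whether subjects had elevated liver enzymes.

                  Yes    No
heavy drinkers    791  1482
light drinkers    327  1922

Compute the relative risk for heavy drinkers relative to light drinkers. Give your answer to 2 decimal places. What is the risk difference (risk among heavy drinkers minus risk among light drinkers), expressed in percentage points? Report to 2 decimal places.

risk, heavy drinkers = 791/2273 = 0.3480
risk, light drinkers = 327/2249 = 0.1454
RR = 0.3480 / 0.1454 = 2.39
risk difference = 0.3480 − 0.1454 = 0.2026 → 20.26 percentage points

RR = 2.39; RD = 20.26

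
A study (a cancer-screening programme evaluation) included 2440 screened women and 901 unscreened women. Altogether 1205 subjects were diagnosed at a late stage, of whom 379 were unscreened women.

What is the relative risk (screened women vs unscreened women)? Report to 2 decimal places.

screened women with the outcome: 1205 − 379 = 826
screened women without the outcome: 2440 − 826 = 1614
unscreened women without the outcome: 901 − 379 = 522
risk, screened women = 826/2440 = 0.3385
risk, unscreened women = 379/901 = 0.4206
RR = 0.3385 / 0.4206 = 0.80

0.80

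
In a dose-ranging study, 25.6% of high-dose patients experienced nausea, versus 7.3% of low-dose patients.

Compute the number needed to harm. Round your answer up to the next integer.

NNH = 6

absolute risk difference = 0.183000
1 / 0.183000 = 5.464 → round up → 6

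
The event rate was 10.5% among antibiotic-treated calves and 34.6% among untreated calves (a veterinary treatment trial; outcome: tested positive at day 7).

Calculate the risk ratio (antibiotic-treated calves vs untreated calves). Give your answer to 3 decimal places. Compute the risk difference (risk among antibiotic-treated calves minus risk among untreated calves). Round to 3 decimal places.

RR = 0.1050 / 0.3460 = 0.303
risk difference = 0.1050 − 0.3460 = -0.241

RR = 0.303; RD = -0.241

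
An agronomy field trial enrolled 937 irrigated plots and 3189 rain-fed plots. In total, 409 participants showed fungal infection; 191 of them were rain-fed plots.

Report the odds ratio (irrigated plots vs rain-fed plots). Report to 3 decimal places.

irrigated plots with the outcome: 409 − 191 = 218
irrigated plots without the outcome: 937 − 218 = 719
rain-fed plots without the outcome: 3189 − 191 = 2998
OR = (218 × 2998) / (719 × 191) = 653564/137329 ≈ 4.759

4.759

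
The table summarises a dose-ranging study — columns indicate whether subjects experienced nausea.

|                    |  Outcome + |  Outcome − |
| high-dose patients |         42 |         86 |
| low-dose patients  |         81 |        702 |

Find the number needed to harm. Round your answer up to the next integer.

NNH ≈ 5

risk, high-dose patients = 42/128 = 0.328125
risk, low-dose patients = 81/783 = 0.103448
absolute risk difference = 0.224677
1 / 0.224677 = 4.451 → round up → 5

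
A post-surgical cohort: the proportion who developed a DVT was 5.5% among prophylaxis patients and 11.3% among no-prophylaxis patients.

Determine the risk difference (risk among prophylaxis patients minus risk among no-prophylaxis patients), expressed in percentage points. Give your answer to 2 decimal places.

RD ≈ -5.80

risk difference = 0.0550 − 0.1130 = -0.0580 → -5.80 percentage points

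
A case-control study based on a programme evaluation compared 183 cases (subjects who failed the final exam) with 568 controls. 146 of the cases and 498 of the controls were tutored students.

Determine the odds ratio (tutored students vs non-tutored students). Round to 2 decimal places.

OR = (146 × 70) / (498 × 37) = 10220/18426 ≈ 0.55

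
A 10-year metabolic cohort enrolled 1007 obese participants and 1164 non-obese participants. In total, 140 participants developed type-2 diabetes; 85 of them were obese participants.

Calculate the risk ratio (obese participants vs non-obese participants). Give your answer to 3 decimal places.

1.786

obese participants without the outcome: 1007 − 85 = 922
non-obese participants with the outcome: 140 − 85 = 55
non-obese participants without the outcome: 1164 − 55 = 1109
risk, obese participants = 85/1007 = 0.08441
risk, non-obese participants = 55/1164 = 0.04725
RR = 0.08441 / 0.04725 = 1.786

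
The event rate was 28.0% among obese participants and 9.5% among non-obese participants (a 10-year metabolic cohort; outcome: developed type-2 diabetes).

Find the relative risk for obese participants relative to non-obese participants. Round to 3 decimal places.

RR = 0.2800 / 0.0950 = 2.947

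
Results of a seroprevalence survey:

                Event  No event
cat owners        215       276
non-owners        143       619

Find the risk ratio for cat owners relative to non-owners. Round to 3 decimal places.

risk, cat owners = 215/491 = 0.4379
risk, non-owners = 143/762 = 0.1877
RR = 0.4379 / 0.1877 = 2.333

RR = 2.333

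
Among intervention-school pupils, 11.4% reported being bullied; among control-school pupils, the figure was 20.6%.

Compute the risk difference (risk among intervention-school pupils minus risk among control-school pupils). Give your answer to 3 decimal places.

risk difference = 0.1140 − 0.2060 = -0.092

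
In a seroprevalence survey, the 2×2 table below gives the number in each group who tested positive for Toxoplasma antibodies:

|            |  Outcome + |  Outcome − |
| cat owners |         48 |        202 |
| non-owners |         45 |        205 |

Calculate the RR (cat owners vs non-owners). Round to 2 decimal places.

risk, cat owners = 48/250 = 0.1920
risk, non-owners = 45/250 = 0.1800
RR = 0.1920 / 0.1800 = 1.07

RR = 1.07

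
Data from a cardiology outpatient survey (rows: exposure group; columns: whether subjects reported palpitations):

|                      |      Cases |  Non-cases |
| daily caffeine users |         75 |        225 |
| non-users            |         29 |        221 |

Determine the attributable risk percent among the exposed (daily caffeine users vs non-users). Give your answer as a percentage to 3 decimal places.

risk, daily caffeine users = 75/300 = 0.2500
risk, non-users = 29/250 = 0.1160
AR% = (0.2500 − 0.1160) / 0.2500 = 0.5360 → 53.600%

AR% = 53.600%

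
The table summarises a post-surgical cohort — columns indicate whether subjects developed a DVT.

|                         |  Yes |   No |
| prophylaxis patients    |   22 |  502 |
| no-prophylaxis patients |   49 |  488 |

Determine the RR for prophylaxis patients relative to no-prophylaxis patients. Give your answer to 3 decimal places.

risk, prophylaxis patients = 22/524 = 0.04198
risk, no-prophylaxis patients = 49/537 = 0.09125
RR = 0.04198 / 0.09125 = 0.460

0.460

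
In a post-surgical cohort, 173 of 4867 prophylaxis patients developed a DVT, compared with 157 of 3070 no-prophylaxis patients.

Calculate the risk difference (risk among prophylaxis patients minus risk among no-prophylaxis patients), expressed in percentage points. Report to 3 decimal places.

risk, prophylaxis patients = 173/4867 = 0.03555
risk, no-prophylaxis patients = 157/3070 = 0.05114
risk difference = 0.03555 − 0.05114 = -0.01559 → -1.559 percentage points

RD = -1.559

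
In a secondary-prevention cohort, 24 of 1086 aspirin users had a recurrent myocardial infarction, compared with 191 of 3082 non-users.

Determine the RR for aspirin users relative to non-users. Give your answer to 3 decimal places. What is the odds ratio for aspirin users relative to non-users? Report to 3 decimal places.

RR = 0.357; OR = 0.342

risk, aspirin users = 24/1086 = 0.02210
risk, non-users = 191/3082 = 0.06197
RR = 0.02210 / 0.06197 = 0.357
odds, aspirin users = 24/1062 = 0.02260
odds, non-users = 191/2891 = 0.06607
OR = 0.02260 / 0.06607 = 0.342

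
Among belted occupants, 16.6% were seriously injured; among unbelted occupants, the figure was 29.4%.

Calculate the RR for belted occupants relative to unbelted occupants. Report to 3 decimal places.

RR = 0.1660 / 0.2940 = 0.565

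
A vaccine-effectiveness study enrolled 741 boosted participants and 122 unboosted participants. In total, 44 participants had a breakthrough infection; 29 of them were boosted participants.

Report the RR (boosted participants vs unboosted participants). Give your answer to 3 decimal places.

0.318

boosted participants without the outcome: 741 − 29 = 712
unboosted participants with the outcome: 44 − 29 = 15
unboosted participants without the outcome: 122 − 15 = 107
risk, boosted participants = 29/741 = 0.03914
risk, unboosted participants = 15/122 = 0.12295
RR = 0.03914 / 0.12295 = 0.318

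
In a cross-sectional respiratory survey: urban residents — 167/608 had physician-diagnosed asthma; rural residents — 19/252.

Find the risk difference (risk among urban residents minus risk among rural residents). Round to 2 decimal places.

RD = 0.20

risk, urban residents = 167/608 = 0.2747
risk, rural residents = 19/252 = 0.0754
risk difference = 0.2747 − 0.0754 = 0.20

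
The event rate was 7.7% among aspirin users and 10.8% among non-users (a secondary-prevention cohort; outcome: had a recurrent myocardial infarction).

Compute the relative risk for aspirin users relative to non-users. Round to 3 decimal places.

RR = 0.0770 / 0.1080 = 0.713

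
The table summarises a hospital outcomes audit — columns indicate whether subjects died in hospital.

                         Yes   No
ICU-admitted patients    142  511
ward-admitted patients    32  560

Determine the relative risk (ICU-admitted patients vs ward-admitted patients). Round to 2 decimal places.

RR: 4.02

risk, ICU-admitted patients = 142/653 = 0.2175
risk, ward-admitted patients = 32/592 = 0.0541
RR = 0.2175 / 0.0541 = 4.02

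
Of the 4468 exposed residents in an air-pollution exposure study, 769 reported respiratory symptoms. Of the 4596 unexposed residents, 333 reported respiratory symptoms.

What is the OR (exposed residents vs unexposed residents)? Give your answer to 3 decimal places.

OR = (769 × 4263) / (3699 × 333) = 3278247/1231767 ≈ 2.661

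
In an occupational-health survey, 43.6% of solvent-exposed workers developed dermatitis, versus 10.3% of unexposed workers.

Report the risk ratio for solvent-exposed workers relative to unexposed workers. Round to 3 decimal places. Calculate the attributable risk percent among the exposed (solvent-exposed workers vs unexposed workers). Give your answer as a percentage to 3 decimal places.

RR = 4.233; AR% = 76.376%

RR = 0.4360 / 0.1030 = 4.233
AR% = (0.4360 − 0.1030) / 0.4360 = 0.7638 → 76.376%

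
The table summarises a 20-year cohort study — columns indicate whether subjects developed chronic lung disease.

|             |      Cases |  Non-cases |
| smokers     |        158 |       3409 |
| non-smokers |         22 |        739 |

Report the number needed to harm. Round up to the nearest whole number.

risk, smokers = 158/3567 = 0.044295
risk, non-smokers = 22/761 = 0.028909
absolute risk difference = 0.015386
1 / 0.015386 = 64.994 → round up → 65

65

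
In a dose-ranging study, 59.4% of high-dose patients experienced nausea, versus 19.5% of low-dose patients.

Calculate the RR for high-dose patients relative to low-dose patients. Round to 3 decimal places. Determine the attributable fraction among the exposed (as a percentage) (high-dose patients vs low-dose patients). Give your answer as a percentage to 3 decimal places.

RR = 0.5940 / 0.1950 = 3.046
AR% = (0.5940 − 0.1950) / 0.5940 = 0.6717 → 67.172%

RR = 3.046; AR% = 67.172%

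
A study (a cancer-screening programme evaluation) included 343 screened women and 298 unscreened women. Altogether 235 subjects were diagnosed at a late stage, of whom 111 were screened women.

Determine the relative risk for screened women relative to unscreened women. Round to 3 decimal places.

RR = 0.778

screened women without the outcome: 343 − 111 = 232
unscreened women with the outcome: 235 − 111 = 124
unscreened women without the outcome: 298 − 124 = 174
risk, screened women = 111/343 = 0.3236
risk, unscreened women = 124/298 = 0.4161
RR = 0.3236 / 0.4161 = 0.778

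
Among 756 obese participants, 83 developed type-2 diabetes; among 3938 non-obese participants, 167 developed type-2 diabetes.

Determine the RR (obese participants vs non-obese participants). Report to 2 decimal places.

2.59

risk, obese participants = 83/756 = 0.10979
risk, non-obese participants = 167/3938 = 0.04241
RR = 0.10979 / 0.04241 = 2.59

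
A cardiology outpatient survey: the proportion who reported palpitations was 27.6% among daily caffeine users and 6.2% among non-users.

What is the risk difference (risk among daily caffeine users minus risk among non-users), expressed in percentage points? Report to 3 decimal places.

RD ≈ 21.400

risk difference = 0.2760 − 0.0620 = 0.2140 → 21.400 percentage points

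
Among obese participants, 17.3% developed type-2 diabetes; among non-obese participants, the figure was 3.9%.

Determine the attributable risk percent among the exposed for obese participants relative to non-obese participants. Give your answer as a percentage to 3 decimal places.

AR% = (0.17300 − 0.03900) / 0.17300 = 0.7746 → 77.457%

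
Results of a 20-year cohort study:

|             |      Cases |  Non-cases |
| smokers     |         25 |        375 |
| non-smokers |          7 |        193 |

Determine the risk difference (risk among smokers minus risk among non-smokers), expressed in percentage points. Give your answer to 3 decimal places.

risk, smokers = 25/400 = 0.06250
risk, non-smokers = 7/200 = 0.03500
risk difference = 0.06250 − 0.03500 = 0.02750 → 2.750 percentage points

RD: 2.750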